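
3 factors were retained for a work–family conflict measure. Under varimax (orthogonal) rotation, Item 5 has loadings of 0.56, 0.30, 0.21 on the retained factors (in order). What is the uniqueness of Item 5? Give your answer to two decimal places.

h² = 0.56² + 0.30² + 0.21² = 0.3136 + 0.0900 + 0.0441 = 0.4477
Uniqueness u² = 1 − h² = 1 − 0.4477 = 0.5523

0.55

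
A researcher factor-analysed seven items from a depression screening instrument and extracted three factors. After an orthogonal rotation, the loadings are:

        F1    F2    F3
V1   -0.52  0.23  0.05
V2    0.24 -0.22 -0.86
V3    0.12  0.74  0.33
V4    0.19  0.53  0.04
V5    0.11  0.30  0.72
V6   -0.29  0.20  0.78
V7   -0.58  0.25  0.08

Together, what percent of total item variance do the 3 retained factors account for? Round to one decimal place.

SS loadings by factor: 0.8111, 1.1223, 1.9858; total = 3.9192.
Total variance with 7 standardized items is 7, so the solution explains 3.9192/7 = 0.5599 = 55.99%.

56.0%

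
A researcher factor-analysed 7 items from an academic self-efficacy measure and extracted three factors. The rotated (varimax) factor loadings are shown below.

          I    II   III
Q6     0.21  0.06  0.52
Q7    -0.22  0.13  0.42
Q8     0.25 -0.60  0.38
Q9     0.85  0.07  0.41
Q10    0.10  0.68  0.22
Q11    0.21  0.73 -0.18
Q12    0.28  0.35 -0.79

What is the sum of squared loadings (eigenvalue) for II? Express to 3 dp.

SS loadings for II = 0.06² + 0.13² + (-0.60)² + 0.07² + 0.68² + 0.73² + 0.35² = 0.0036 + 0.0169 + 0.3600 + 0.0049 + 0.4624 + 0.5329 + 0.1225 = 1.5032

1.503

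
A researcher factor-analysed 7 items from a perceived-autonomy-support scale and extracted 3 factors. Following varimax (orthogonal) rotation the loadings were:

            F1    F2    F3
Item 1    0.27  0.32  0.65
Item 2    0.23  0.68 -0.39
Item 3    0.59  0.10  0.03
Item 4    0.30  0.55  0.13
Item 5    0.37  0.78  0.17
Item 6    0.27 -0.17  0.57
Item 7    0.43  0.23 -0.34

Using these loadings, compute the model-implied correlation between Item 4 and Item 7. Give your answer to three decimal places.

r̂ = Σ λ_i·λ_j across factors = (0.30)(0.43) + (0.55)(0.23) + (0.13)(-0.34)
  = +0.1290 +0.1265 -0.0442 = 0.2113

0.211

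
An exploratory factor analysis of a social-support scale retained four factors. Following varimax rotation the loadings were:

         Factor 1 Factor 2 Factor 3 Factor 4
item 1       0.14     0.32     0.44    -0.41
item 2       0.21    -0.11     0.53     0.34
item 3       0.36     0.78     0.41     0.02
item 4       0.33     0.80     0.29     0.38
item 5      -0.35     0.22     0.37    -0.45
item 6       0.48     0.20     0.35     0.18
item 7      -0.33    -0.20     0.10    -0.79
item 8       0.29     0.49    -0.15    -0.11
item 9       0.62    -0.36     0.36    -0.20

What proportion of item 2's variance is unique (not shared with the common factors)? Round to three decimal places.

h² = 0.21² + (-0.11)² + 0.53² + 0.34² = 0.0441 + 0.0121 + 0.2809 + 0.1156 = 0.4527
Uniqueness u² = 1 − h² = 1 − 0.4527 = 0.5473

0.547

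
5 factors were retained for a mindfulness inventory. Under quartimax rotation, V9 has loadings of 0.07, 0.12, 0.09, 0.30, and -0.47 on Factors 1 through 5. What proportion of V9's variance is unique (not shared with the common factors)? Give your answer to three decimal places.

h² = 0.07² + 0.12² + 0.09² + 0.30² + (-0.47)² = 0.0049 + 0.0144 + 0.0081 + 0.0900 + 0.2209 = 0.3383
Uniqueness u² = 1 − h² = 1 − 0.3383 = 0.6617

0.662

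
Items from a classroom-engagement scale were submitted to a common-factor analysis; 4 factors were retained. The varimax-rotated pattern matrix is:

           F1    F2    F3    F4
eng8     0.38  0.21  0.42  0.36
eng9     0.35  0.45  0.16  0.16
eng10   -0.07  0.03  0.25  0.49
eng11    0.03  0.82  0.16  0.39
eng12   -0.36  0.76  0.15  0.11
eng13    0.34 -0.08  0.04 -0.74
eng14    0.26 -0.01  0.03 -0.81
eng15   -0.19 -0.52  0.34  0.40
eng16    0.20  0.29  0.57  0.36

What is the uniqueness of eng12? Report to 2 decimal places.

h² = (-0.36)² + 0.76² + 0.15² + 0.11² = 0.1296 + 0.5776 + 0.0225 + 0.0121 = 0.7418
Uniqueness u² = 1 − h² = 1 − 0.7418 = 0.2582

0.26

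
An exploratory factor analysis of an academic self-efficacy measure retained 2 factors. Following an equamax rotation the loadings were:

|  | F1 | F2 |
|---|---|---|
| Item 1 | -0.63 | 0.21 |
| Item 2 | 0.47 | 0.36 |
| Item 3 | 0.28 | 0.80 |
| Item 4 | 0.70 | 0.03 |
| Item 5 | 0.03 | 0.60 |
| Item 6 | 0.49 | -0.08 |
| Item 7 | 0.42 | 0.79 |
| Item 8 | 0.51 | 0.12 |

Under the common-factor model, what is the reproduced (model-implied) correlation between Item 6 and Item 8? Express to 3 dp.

r̂ = Σ λ_i·λ_j across factors = (0.49)(0.51) + (-0.08)(0.12)
  = +0.2499 -0.0096 = 0.2403

0.240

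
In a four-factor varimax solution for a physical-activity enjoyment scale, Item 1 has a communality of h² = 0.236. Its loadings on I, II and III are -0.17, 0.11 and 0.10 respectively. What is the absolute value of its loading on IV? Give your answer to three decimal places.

0.430

Under orthogonal rotation h² = Σλ², so λ_IV² = h² − (0.0510) = 0.236 − 0.0510 = 0.1850.
|λ| = √0.1850 = 0.4301.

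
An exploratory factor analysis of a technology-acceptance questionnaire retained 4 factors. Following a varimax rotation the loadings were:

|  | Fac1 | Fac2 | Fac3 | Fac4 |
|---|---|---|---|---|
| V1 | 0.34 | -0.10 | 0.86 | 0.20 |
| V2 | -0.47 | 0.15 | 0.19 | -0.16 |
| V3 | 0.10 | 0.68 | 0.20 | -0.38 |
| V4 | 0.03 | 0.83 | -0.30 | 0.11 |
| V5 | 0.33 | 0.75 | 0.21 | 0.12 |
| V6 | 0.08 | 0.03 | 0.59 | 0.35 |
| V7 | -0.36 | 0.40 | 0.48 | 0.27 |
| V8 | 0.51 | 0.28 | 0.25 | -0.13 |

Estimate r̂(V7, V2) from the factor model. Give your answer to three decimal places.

r̂ = Σ λ_i·λ_j across factors = (-0.36)(-0.47) + (0.40)(0.15) + (0.48)(0.19) + (0.27)(-0.16)
  = +0.1692 +0.0600 +0.0912 -0.0432 = 0.2772

0.277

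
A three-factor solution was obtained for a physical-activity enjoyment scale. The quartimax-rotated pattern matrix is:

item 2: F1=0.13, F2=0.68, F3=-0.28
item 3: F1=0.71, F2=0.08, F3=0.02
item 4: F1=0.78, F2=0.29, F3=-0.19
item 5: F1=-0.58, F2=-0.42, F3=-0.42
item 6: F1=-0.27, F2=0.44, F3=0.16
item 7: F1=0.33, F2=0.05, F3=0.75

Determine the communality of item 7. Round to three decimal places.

0.674

h² = 0.33² + 0.05² + 0.75² = 0.1089 + 0.0025 + 0.5625 = 0.6739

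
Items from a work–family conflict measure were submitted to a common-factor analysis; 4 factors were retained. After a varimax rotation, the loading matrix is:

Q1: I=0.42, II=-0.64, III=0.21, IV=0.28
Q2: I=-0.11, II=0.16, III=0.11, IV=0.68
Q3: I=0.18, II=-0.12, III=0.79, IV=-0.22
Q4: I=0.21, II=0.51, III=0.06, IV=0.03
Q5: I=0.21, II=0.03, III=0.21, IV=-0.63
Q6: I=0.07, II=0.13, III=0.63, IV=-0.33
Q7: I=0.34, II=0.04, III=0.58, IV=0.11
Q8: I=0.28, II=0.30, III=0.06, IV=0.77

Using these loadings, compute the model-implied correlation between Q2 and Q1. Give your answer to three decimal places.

r̂ = Σ λ_i·λ_j across factors = (-0.11)(0.42) + (0.16)(-0.64) + (0.11)(0.21) + (0.68)(0.28)
  = -0.0462 -0.1024 +0.0231 +0.1904 = 0.0649

0.065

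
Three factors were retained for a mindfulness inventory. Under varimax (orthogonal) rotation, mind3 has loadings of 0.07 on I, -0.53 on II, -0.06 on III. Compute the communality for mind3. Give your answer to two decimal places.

0.29

h² = 0.07² + (-0.53)² + (-0.06)² = 0.0049 + 0.2809 + 0.0036 = 0.2894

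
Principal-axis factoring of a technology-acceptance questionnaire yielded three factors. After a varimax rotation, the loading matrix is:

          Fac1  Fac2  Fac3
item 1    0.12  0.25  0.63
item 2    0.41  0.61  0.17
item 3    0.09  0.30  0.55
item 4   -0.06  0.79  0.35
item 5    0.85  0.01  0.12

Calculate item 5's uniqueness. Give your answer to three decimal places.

0.263

h² = 0.85² + 0.01² + 0.12² = 0.7225 + 0.0001 + 0.0144 = 0.7370
Uniqueness u² = 1 − h² = 1 − 0.7370 = 0.2630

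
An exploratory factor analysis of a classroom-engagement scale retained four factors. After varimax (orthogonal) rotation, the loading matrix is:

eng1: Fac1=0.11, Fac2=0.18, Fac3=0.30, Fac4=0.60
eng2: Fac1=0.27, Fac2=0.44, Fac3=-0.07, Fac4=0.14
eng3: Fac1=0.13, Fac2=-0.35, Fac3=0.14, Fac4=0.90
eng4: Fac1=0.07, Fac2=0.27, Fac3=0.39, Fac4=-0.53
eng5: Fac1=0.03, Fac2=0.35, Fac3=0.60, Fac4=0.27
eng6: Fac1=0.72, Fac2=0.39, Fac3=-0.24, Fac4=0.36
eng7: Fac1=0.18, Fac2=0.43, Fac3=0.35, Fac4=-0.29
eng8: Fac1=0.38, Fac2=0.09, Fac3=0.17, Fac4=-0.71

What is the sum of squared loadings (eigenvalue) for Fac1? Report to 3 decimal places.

0.803

SS loadings for Fac1 = 0.11² + 0.27² + 0.13² + 0.07² + 0.03² + 0.72² + 0.18² + 0.38² = 0.0121 + 0.0729 + 0.0169 + 0.0049 + 0.0009 + 0.5184 + 0.0324 + 0.1444 = 0.8029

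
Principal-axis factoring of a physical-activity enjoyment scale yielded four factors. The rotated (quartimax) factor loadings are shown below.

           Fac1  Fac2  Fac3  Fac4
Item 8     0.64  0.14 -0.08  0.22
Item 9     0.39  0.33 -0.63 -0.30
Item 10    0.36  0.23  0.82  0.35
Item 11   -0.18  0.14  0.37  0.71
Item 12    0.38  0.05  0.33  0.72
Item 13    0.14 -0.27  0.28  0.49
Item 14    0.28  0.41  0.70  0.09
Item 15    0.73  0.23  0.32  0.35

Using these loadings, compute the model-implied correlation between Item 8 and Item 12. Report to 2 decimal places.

0.38

r̂ = Σ λ_i·λ_j across factors = (0.64)(0.38) + (0.14)(0.05) + (-0.08)(0.33) + (0.22)(0.72)
  = +0.2432 +0.0070 -0.0264 +0.1584 = 0.3822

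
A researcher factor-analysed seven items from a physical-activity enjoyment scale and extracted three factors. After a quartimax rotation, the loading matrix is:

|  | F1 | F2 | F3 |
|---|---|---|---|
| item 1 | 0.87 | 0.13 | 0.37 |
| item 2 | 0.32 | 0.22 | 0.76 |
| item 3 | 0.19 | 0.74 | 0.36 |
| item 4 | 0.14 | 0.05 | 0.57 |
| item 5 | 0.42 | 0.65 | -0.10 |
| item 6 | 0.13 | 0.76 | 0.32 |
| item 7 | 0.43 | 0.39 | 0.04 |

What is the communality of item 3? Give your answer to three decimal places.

h² = 0.19² + 0.74² + 0.36² = 0.0361 + 0.5476 + 0.1296 = 0.7133

0.713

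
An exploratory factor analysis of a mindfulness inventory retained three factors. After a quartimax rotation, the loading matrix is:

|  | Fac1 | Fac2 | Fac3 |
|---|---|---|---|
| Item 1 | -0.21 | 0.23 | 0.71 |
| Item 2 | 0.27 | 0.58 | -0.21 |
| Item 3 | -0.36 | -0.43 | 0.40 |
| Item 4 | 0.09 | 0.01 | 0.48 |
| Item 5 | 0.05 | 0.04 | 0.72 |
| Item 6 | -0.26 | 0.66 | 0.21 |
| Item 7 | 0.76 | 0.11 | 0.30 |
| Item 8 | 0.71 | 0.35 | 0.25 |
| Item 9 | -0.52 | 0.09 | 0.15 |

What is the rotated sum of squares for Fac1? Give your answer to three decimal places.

1.677

SS loadings for Fac1 = (-0.21)² + 0.27² + (-0.36)² + 0.09² + 0.05² + (-0.26)² + 0.76² + 0.71² + (-0.52)² = 0.0441 + 0.0729 + 0.1296 + 0.0081 + 0.0025 + 0.0676 + 0.5776 + 0.5041 + 0.2704 = 1.6769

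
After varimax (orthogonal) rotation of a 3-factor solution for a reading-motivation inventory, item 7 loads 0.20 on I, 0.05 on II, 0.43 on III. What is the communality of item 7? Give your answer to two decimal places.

h² = 0.20² + 0.05² + 0.43² = 0.0400 + 0.0025 + 0.1849 = 0.2274

0.23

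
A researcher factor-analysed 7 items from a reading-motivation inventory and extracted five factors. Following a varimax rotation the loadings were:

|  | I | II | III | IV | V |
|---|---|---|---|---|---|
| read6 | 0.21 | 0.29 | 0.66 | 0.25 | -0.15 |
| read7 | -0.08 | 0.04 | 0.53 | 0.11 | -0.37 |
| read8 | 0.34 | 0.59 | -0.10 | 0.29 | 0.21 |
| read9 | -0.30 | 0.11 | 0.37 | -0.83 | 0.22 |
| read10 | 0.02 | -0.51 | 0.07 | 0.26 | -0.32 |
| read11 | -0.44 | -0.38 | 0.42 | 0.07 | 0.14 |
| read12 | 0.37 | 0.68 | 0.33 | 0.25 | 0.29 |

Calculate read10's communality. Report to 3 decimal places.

h² = 0.02² + (-0.51)² + 0.07² + 0.26² + (-0.32)² = 0.0004 + 0.2601 + 0.0049 + 0.0676 + 0.1024 = 0.4354

0.435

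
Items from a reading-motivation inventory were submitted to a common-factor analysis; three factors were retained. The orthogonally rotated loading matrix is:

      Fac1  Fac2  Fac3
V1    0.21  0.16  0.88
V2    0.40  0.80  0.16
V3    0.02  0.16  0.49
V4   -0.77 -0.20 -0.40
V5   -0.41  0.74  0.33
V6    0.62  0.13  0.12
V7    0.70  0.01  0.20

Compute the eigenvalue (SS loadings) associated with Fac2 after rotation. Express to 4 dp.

SS loadings for Fac2 = 0.16² + 0.80² + 0.16² + (-0.20)² + 0.74² + 0.13² + 0.01² = 0.0256 + 0.6400 + 0.0256 + 0.0400 + 0.5476 + 0.0169 + 0.0001 = 1.2958

1.2958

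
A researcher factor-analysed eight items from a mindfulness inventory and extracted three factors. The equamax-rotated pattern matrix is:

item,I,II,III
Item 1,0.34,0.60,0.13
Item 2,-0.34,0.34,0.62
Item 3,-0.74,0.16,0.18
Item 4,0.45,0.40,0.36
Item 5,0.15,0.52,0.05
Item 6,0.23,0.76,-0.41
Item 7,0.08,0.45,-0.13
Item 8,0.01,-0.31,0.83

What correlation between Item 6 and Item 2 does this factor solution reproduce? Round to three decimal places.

-0.074

r̂ = Σ λ_i·λ_j across factors = (0.23)(-0.34) + (0.76)(0.34) + (-0.41)(0.62)
  = -0.0782 +0.2584 -0.2542 = -0.0740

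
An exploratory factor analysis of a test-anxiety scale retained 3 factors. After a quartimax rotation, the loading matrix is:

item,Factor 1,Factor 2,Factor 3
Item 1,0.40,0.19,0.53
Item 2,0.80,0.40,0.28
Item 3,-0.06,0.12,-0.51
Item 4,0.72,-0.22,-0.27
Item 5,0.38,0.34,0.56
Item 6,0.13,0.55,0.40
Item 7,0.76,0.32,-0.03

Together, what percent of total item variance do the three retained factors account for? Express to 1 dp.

57.2%

SS loadings by factor: 2.0609, 0.7794, 1.1668; total = 4.0071.
Total variance with 7 standardized items is 7, so the solution explains 4.0071/7 = 0.5724 = 57.24%.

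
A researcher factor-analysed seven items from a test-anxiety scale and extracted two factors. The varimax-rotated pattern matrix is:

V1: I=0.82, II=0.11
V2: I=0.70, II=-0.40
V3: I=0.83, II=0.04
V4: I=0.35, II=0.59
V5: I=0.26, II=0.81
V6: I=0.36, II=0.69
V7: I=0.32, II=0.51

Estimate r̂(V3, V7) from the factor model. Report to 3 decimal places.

r̂ = Σ λ_i·λ_j across factors = (0.83)(0.32) + (0.04)(0.51)
  = +0.2656 +0.0204 = 0.2860

0.286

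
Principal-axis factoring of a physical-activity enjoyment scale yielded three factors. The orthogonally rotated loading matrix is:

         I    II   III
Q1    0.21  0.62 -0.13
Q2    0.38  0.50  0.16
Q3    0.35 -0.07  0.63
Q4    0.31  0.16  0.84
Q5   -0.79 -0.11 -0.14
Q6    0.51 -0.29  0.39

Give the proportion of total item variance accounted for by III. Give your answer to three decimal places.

0.219

SS loadings for III = (-0.13)² + 0.16² + 0.63² + 0.84² + (-0.14)² + 0.39² = 1.3167
Proportion of variance = 1.3167 / 6 = 0.2195.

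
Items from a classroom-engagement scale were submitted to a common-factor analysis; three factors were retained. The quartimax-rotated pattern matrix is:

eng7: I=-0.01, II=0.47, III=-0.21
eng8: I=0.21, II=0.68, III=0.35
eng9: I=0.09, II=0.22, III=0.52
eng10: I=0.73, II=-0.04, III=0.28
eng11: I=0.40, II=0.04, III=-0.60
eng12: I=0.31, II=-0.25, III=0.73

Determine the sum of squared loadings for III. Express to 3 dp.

SS loadings for III = (-0.21)² + 0.35² + 0.52² + 0.28² + (-0.60)² + 0.73² = 0.0441 + 0.1225 + 0.2704 + 0.0784 + 0.3600 + 0.5329 = 1.4083

1.408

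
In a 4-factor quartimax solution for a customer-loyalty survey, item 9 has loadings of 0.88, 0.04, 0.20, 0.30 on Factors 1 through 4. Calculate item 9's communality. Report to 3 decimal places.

h² = 0.88² + 0.04² + 0.20² + 0.30² = 0.7744 + 0.0016 + 0.0400 + 0.0900 = 0.9060

0.906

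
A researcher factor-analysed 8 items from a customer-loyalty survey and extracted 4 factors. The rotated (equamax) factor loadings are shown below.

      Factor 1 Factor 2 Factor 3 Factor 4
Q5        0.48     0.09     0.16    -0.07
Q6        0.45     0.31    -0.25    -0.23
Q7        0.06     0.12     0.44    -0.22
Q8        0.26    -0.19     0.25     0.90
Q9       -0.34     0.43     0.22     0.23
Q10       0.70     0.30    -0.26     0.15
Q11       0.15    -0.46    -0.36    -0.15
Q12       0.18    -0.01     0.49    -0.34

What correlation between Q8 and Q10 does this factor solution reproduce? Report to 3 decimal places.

r̂ = Σ λ_i·λ_j across factors = (0.26)(0.70) + (-0.19)(0.30) + (0.25)(-0.26) + (0.90)(0.15)
  = +0.1820 -0.0570 -0.0650 +0.1350 = 0.1950

0.195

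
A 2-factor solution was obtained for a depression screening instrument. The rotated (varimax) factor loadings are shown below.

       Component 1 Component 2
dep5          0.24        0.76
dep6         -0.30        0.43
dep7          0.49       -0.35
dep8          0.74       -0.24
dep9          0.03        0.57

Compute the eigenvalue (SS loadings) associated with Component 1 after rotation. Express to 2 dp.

SS loadings for Component 1 = 0.24² + (-0.30)² + 0.49² + 0.74² + 0.03² = 0.0576 + 0.0900 + 0.2401 + 0.5476 + 0.0009 = 0.9362

0.94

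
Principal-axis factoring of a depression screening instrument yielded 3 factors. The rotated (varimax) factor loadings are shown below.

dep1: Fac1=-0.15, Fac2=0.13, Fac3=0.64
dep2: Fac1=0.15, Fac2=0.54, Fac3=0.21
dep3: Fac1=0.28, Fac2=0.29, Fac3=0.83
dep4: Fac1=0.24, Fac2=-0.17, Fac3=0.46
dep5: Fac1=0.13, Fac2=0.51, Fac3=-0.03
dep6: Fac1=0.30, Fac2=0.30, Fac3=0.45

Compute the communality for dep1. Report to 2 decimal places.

h² = (-0.15)² + 0.13² + 0.64² = 0.0225 + 0.0169 + 0.4096 = 0.4490

0.45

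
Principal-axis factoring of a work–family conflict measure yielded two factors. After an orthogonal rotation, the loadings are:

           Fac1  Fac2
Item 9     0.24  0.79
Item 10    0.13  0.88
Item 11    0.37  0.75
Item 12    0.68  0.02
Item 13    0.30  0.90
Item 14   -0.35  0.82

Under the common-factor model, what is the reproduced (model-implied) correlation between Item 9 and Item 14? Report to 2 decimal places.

0.56

r̂ = Σ λ_i·λ_j across factors = (0.24)(-0.35) + (0.79)(0.82)
  = -0.0840 +0.6478 = 0.5638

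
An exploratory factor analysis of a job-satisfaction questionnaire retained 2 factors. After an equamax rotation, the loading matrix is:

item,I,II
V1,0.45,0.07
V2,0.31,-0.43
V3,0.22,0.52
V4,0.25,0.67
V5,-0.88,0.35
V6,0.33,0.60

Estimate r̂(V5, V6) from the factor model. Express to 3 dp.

-0.080

r̂ = Σ λ_i·λ_j across factors = (-0.88)(0.33) + (0.35)(0.60)
  = -0.2904 +0.2100 = -0.0804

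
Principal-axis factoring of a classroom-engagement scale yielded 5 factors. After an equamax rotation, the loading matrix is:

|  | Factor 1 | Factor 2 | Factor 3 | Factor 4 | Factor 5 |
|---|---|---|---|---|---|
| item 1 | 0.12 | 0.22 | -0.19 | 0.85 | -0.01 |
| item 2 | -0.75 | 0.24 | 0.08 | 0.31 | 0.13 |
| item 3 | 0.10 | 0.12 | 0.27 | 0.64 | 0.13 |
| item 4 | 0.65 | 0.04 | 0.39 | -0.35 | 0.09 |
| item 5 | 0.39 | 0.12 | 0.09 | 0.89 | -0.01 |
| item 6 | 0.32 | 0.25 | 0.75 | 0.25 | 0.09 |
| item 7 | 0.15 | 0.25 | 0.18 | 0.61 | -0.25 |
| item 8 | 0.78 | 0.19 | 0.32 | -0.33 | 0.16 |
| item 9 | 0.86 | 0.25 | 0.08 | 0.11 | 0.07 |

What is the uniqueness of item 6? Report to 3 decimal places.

0.202

h² = 0.32² + 0.25² + 0.75² + 0.25² + 0.09² = 0.1024 + 0.0625 + 0.5625 + 0.0625 + 0.0081 = 0.7980
Uniqueness u² = 1 − h² = 1 − 0.7980 = 0.2020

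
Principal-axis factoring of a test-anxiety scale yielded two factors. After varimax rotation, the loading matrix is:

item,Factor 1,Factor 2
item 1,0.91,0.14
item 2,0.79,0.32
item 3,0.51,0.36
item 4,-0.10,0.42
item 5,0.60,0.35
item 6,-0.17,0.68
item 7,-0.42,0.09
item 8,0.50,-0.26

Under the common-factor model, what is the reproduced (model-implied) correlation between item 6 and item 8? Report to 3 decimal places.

-0.262

r̂ = Σ λ_i·λ_j across factors = (-0.17)(0.50) + (0.68)(-0.26)
  = -0.0850 -0.1768 = -0.2618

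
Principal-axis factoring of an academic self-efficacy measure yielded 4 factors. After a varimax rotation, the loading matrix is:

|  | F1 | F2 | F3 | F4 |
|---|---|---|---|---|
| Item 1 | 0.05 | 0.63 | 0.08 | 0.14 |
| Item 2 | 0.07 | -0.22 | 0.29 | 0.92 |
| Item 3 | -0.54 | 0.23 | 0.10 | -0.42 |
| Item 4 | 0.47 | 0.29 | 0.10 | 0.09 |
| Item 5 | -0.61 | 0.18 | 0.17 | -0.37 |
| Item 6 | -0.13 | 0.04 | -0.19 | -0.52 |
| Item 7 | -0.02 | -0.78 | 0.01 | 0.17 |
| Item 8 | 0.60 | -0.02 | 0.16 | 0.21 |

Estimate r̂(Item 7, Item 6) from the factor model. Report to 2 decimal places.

r̂ = Σ λ_i·λ_j across factors = (-0.02)(-0.13) + (-0.78)(0.04) + (0.01)(-0.19) + (0.17)(-0.52)
  = +0.0026 -0.0312 -0.0019 -0.0884 = -0.1189

-0.12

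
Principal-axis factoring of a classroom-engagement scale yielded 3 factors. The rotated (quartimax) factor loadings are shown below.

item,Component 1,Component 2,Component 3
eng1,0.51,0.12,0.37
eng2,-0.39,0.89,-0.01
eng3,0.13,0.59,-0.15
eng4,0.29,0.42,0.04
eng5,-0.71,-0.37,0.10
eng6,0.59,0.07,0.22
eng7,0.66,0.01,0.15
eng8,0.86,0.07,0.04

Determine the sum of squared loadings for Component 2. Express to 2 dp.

1.48

SS loadings for Component 2 = 0.12² + 0.89² + 0.59² + 0.42² + (-0.37)² + 0.07² + 0.01² + 0.07² = 0.0144 + 0.7921 + 0.3481 + 0.1764 + 0.1369 + 0.0049 + 0.0001 + 0.0049 = 1.4778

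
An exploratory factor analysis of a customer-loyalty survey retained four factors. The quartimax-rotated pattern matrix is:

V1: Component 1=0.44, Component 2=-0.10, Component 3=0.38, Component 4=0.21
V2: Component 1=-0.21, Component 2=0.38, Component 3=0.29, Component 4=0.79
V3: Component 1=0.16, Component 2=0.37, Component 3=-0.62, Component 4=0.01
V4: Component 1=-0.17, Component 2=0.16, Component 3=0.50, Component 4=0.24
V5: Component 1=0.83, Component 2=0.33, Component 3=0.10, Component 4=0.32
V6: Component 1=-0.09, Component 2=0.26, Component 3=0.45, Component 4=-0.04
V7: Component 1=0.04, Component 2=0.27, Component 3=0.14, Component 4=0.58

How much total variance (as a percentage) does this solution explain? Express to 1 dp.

54.5%

Communalities: 0.3921, 0.8967, 0.5470, 0.3621, 0.9102, 0.2798, 0.4305; Σh² = 3.8184.
Total variance with 7 standardized items is 7, so the solution explains 3.8184/7 = 0.5455 = 54.55%.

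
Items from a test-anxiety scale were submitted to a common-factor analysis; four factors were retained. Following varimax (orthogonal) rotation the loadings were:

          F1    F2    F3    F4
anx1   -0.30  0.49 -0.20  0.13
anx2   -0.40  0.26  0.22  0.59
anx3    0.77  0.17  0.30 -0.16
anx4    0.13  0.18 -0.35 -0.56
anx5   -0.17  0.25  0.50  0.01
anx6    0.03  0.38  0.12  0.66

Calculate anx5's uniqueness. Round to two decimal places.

h² = (-0.17)² + 0.25² + 0.50² + 0.01² = 0.0289 + 0.0625 + 0.2500 + 0.0001 = 0.3415
Uniqueness u² = 1 − h² = 1 − 0.3415 = 0.6585

0.66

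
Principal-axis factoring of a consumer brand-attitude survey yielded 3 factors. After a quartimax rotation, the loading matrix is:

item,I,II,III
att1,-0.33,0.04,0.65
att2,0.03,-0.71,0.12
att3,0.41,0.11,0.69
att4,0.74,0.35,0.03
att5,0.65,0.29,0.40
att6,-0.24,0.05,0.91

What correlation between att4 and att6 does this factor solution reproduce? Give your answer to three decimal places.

-0.133

r̂ = Σ λ_i·λ_j across factors = (0.74)(-0.24) + (0.35)(0.05) + (0.03)(0.91)
  = -0.1776 +0.0175 +0.0273 = -0.1328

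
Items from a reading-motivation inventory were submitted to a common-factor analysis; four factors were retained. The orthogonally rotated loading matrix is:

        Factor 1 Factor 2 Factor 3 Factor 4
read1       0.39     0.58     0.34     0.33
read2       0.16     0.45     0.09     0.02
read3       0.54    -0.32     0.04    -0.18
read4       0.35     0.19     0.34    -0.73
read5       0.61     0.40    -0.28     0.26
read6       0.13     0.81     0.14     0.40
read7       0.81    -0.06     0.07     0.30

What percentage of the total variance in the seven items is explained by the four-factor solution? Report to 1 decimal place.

Communalities: 0.7130, 0.2366, 0.4280, 0.8071, 0.6781, 0.8526, 0.7546; Σh² = 4.4700.
Total variance with 7 standardized items is 7, so the solution explains 4.4700/7 = 0.6386 = 63.86%.

63.9%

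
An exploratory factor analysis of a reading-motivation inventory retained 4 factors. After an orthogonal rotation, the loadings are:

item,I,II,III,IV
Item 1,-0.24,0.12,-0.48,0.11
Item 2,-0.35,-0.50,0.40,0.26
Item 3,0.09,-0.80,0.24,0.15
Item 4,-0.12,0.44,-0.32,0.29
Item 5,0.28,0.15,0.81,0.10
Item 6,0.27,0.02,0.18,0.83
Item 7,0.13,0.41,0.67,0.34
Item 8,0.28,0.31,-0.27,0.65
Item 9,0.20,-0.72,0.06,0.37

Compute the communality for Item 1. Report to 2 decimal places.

h² = (-0.24)² + 0.12² + (-0.48)² + 0.11² = 0.0576 + 0.0144 + 0.2304 + 0.0121 = 0.3145

0.31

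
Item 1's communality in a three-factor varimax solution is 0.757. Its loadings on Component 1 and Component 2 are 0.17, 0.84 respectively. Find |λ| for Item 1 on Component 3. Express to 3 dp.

Under orthogonal rotation h² = Σλ², so λ_Component 3² = h² − (0.7345) = 0.757 − 0.7345 = 0.0225.
|λ| = √0.0225 = 0.1500.

0.150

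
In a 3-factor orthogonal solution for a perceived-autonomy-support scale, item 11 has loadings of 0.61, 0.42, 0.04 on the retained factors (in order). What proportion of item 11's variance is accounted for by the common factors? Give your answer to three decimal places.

0.550

h² = 0.61² + 0.42² + 0.04² = 0.3721 + 0.1764 + 0.0016 = 0.5501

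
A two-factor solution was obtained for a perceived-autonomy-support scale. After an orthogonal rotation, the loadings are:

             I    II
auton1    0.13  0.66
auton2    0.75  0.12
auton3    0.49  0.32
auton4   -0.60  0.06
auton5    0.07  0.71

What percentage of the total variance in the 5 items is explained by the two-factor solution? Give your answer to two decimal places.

SS loadings by factor: 1.1844, 1.0601; total = 2.2445.
Total variance with 5 standardized items is 5, so the solution explains 2.2445/5 = 0.4489 = 44.89%.

44.89%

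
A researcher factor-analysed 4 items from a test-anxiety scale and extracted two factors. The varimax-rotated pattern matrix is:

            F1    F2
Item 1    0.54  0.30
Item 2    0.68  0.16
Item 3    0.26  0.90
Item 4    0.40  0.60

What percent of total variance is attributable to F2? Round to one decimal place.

32.1%

SS loadings for F2 = 0.30² + 0.16² + 0.90² + 0.60² = 1.2856
With 4 standardized items, total variance = 4. Proportion = 1.2856/4 = 0.3214 → 32.14%.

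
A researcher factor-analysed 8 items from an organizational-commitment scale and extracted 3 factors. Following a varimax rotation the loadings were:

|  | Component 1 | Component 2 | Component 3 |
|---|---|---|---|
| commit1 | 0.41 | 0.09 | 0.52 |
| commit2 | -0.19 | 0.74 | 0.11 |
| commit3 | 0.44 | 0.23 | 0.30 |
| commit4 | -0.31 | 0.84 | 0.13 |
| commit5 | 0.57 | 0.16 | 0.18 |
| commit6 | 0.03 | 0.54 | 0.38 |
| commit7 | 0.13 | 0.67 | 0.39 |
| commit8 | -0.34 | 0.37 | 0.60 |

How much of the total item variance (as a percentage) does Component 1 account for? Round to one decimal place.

SS loadings for Component 1 = 0.41² + (-0.19)² + 0.44² + (-0.31)² + 0.57² + 0.03² + 0.13² + (-0.34)² = 0.9522
With 8 standardized items, total variance = 8. Proportion = 0.9522/8 = 0.1190 → 11.90%.

11.9%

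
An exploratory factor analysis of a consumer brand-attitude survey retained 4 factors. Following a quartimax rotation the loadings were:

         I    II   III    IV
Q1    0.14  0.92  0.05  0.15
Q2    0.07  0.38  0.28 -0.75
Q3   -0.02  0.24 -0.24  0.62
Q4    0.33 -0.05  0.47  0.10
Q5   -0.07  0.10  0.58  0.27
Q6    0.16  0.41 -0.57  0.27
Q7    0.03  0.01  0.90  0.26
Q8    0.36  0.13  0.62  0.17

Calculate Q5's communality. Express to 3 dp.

h² = (-0.07)² + 0.10² + 0.58² + 0.27² = 0.0049 + 0.0100 + 0.3364 + 0.0729 = 0.4242

0.424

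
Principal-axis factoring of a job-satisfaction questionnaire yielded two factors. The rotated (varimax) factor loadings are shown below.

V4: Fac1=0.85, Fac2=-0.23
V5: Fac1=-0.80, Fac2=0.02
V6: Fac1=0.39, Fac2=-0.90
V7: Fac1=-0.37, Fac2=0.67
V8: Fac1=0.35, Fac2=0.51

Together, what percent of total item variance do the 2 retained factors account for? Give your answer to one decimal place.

66.9%

Communalities: 0.7754, 0.6404, 0.9621, 0.5858, 0.3826; Σh² = 3.3463.
Total variance with 5 standardized items is 5, so the solution explains 3.3463/5 = 0.6693 = 66.93%.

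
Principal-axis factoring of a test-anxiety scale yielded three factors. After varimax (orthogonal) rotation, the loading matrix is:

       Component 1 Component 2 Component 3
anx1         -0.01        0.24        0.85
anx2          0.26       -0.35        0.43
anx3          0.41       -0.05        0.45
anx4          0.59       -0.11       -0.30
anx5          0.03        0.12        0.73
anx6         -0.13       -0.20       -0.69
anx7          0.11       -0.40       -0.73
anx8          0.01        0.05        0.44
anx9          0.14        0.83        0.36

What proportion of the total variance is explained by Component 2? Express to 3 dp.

0.122

SS loadings for Component 2 = 0.24² + (-0.35)² + (-0.05)² + (-0.11)² + 0.12² + (-0.20)² + (-0.40)² + 0.05² + 0.83² = 1.1005
Proportion of variance = 1.1005 / 9 = 0.1223.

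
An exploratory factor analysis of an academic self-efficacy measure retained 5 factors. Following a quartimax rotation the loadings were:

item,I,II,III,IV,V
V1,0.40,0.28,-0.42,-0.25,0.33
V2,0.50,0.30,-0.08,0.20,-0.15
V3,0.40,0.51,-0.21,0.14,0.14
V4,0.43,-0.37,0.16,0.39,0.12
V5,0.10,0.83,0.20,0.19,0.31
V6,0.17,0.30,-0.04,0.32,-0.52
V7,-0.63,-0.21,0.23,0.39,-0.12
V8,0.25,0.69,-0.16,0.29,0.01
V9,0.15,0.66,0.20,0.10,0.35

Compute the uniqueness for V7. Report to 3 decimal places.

0.340

h² = (-0.63)² + (-0.21)² + 0.23² + 0.39² + (-0.12)² = 0.3969 + 0.0441 + 0.0529 + 0.1521 + 0.0144 = 0.6604
Uniqueness u² = 1 − h² = 1 − 0.6604 = 0.3396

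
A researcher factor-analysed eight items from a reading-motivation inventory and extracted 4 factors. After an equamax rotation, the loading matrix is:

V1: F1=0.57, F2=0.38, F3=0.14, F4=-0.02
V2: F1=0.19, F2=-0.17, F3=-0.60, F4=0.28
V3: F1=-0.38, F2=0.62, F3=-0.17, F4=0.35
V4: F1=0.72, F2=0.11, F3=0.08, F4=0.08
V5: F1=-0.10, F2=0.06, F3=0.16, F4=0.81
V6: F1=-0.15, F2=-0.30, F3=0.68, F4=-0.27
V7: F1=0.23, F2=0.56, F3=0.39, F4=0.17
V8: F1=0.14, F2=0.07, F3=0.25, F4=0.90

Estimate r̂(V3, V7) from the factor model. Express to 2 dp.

0.25

r̂ = Σ λ_i·λ_j across factors = (-0.38)(0.23) + (0.62)(0.56) + (-0.17)(0.39) + (0.35)(0.17)
  = -0.0874 +0.3472 -0.0663 +0.0595 = 0.2530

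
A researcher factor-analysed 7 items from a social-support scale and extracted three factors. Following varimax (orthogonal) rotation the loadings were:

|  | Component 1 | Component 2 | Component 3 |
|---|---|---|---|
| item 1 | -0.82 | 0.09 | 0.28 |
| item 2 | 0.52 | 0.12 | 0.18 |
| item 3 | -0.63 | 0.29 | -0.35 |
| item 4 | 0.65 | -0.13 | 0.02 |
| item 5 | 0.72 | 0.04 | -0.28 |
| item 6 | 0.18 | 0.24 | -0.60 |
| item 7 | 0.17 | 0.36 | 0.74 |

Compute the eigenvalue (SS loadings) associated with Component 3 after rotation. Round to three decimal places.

1.220

SS loadings for Component 3 = 0.28² + 0.18² + (-0.35)² + 0.02² + (-0.28)² + (-0.60)² + 0.74² = 0.0784 + 0.0324 + 0.1225 + 0.0004 + 0.0784 + 0.3600 + 0.5476 = 1.2197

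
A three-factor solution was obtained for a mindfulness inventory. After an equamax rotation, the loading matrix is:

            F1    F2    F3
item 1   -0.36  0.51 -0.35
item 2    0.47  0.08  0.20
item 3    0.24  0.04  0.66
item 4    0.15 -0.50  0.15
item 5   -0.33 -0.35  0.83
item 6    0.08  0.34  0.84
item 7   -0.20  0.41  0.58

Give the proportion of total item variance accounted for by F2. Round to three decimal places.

0.132

SS loadings for F2 = 0.51² + 0.08² + 0.04² + (-0.50)² + (-0.35)² + 0.34² + 0.41² = 0.9243
Proportion of variance = 0.9243 / 7 = 0.1320.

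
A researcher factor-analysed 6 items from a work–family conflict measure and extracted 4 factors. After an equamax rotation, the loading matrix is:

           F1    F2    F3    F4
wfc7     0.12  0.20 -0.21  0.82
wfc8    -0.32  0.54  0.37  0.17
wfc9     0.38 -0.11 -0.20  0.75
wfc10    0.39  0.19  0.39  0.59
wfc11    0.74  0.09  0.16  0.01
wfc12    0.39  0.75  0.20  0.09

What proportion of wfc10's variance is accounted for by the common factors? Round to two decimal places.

0.69

h² = 0.39² + 0.19² + 0.39² + 0.59² = 0.1521 + 0.0361 + 0.1521 + 0.3481 = 0.6884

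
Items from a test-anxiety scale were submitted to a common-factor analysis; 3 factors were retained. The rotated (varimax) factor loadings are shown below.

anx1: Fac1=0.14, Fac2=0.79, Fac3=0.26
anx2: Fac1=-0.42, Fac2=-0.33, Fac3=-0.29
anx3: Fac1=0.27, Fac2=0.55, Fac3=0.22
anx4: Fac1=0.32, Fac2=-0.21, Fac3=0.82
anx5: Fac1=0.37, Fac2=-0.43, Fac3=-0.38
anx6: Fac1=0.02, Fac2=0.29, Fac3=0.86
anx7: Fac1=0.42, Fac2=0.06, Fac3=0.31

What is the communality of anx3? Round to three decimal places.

h² = 0.27² + 0.55² + 0.22² = 0.0729 + 0.3025 + 0.0484 = 0.4238

0.424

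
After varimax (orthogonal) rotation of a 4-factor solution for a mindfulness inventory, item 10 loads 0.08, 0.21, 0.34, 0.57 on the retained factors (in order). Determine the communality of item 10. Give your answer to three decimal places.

h² = 0.08² + 0.21² + 0.34² + 0.57² = 0.0064 + 0.0441 + 0.1156 + 0.3249 = 0.4910

0.491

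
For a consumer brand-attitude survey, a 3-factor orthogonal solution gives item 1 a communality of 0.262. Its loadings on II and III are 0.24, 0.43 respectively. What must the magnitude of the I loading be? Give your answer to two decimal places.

0.14

Under orthogonal rotation h² = Σλ², so λ_I² = h² − (0.2425) = 0.262 − 0.2425 = 0.0195.
|λ| = √0.0195 = 0.1396.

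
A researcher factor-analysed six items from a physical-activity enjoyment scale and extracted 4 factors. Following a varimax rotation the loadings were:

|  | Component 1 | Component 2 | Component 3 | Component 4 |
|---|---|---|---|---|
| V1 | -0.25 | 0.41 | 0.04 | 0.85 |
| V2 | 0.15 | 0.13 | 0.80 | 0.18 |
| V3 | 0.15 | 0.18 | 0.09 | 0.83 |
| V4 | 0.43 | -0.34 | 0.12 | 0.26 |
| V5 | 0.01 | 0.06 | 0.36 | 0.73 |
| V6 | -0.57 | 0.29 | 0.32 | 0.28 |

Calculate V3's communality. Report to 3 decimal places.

0.752

h² = 0.15² + 0.18² + 0.09² + 0.83² = 0.0225 + 0.0324 + 0.0081 + 0.6889 = 0.7519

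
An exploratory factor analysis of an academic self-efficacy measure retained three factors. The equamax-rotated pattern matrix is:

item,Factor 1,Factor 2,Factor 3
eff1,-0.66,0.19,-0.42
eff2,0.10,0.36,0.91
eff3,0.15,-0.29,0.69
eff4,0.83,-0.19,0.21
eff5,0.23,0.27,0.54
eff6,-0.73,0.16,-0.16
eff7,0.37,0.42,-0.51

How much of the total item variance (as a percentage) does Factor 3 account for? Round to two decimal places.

30.03%

SS loadings for Factor 3 = (-0.42)² + 0.91² + 0.69² + 0.21² + 0.54² + (-0.16)² + (-0.51)² = 2.1020
With 7 standardized items, total variance = 7. Proportion = 2.1020/7 = 0.3003 → 30.03%.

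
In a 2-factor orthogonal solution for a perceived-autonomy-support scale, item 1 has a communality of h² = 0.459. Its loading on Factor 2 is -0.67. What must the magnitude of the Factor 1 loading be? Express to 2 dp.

Under orthogonal rotation h² = Σλ², so λ_Factor 1² = h² − (0.4489) = 0.459 − 0.4489 = 0.0101.
|λ| = √0.0101 = 0.1005.

0.10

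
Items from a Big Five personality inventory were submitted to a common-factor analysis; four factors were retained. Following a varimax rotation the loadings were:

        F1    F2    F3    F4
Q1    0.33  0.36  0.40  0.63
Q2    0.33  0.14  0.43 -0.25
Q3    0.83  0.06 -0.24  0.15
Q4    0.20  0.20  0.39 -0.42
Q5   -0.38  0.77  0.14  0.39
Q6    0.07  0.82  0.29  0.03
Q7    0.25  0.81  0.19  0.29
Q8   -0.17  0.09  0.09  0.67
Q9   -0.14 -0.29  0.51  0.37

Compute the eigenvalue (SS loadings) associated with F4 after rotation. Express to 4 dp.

1.4812

SS loadings for F4 = 0.63² + (-0.25)² + 0.15² + (-0.42)² + 0.39² + 0.03² + 0.29² + 0.67² + 0.37² = 0.3969 + 0.0625 + 0.0225 + 0.1764 + 0.1521 + 0.0009 + 0.0841 + 0.4489 + 0.1369 = 1.4812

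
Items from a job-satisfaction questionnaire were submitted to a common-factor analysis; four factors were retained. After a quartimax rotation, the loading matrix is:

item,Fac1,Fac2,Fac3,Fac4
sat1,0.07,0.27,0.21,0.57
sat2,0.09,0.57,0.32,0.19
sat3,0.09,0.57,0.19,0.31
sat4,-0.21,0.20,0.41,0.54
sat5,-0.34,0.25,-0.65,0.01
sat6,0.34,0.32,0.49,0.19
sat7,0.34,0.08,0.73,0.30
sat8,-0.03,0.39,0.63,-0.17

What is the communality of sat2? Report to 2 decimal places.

0.47

h² = 0.09² + 0.57² + 0.32² + 0.19² = 0.0081 + 0.3249 + 0.1024 + 0.0361 = 0.4715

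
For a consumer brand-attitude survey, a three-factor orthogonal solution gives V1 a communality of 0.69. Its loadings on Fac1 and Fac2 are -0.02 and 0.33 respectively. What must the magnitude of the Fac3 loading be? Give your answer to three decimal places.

Under orthogonal rotation h² = Σλ², so λ_Fac3² = h² − (0.1093) = 0.69 − 0.1093 = 0.5807.
|λ| = √0.5807 = 0.7620.

0.762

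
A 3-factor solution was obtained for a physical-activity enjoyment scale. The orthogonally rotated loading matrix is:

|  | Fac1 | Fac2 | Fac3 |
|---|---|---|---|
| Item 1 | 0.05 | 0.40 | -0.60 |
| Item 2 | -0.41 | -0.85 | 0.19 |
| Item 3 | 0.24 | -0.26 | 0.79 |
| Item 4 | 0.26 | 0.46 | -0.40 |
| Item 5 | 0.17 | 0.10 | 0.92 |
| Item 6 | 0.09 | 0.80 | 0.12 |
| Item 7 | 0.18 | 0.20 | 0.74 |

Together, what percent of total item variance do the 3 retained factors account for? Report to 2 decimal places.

SS loadings by factor: 0.3652, 1.8517, 2.5886; total = 4.8055.
Total variance with 7 standardized items is 7, so the solution explains 4.8055/7 = 0.6865 = 68.65%.

68.65%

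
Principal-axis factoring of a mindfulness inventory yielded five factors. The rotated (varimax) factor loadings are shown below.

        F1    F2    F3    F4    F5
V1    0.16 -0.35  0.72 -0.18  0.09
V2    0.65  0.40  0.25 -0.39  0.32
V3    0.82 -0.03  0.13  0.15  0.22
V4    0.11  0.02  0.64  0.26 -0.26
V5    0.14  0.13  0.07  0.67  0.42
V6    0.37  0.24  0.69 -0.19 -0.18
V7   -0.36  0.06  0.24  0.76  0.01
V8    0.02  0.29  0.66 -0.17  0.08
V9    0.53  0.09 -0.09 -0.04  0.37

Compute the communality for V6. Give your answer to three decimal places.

h² = 0.37² + 0.24² + 0.69² + (-0.19)² + (-0.18)² = 0.1369 + 0.0576 + 0.4761 + 0.0361 + 0.0324 = 0.7391

0.739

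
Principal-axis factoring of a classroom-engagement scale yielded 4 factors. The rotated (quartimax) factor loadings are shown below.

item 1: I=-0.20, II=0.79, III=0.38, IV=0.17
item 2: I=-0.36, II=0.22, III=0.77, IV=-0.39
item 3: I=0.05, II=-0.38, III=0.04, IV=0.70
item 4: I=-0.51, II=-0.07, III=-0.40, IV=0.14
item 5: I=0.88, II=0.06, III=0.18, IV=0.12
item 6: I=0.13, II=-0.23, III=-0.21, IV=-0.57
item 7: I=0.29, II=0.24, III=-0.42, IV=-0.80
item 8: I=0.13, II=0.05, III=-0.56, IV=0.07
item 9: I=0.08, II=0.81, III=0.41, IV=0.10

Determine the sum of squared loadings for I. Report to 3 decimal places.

1.331

SS loadings for I = (-0.20)² + (-0.36)² + 0.05² + (-0.51)² + 0.88² + 0.13² + 0.29² + 0.13² + 0.08² = 0.0400 + 0.1296 + 0.0025 + 0.2601 + 0.7744 + 0.0169 + 0.0841 + 0.0169 + 0.0064 = 1.3309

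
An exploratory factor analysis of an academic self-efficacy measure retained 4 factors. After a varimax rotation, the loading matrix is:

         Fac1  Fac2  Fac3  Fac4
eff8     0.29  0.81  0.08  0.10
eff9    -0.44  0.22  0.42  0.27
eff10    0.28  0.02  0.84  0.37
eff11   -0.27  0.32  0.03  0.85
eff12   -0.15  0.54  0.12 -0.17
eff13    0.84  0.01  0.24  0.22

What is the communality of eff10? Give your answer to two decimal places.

h² = 0.28² + 0.02² + 0.84² + 0.37² = 0.0784 + 0.0004 + 0.7056 + 0.1369 = 0.9213

0.92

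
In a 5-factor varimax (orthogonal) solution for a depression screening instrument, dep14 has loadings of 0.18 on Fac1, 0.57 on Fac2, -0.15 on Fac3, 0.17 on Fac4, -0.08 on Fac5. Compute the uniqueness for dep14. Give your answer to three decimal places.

0.585

h² = 0.18² + 0.57² + (-0.15)² + 0.17² + (-0.08)² = 0.0324 + 0.3249 + 0.0225 + 0.0289 + 0.0064 = 0.4151
Uniqueness u² = 1 − h² = 1 − 0.4151 = 0.5849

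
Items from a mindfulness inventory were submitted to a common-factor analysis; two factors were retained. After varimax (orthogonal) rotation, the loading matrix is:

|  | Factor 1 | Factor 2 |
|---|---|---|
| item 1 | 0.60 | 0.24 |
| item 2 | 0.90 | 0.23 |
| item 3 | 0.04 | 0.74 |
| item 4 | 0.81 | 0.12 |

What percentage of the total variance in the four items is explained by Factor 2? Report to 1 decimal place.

16.8%

SS loadings for Factor 2 = 0.24² + 0.23² + 0.74² + 0.12² = 0.6725
With 4 standardized items, total variance = 4. Proportion = 0.6725/4 = 0.1681 → 16.81%.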